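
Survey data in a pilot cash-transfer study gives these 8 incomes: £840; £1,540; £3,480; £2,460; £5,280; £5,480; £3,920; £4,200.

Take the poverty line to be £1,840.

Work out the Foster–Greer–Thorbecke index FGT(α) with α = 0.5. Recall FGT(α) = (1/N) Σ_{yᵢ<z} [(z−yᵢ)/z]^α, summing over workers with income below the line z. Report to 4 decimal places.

0.1426

Below z: £840, £1,540 (q = 2 of N = 8).
Gap ratios (z−y)/z: (1840−840)/1840 = 0.5435; (1840−1540)/1840 = 0.1630.
Raised to α = 0.5: 0.73721; 0.40379.
Sum = 1.140996; FGT(0.5) = 1.140996 / 8 = 0.1426.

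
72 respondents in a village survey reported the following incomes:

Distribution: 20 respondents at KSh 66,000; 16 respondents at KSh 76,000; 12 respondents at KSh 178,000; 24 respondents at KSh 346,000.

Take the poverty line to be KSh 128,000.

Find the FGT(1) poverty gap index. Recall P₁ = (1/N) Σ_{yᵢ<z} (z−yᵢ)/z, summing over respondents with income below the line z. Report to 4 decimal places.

Poor units: 20×KSh 66,000, 16×KSh 76,000 (q = 36 of N = 72).
Relative gaps: (128000−66000)/128000 = 0.4844 (×20); (128000−76000)/128000 = 0.4062 (×16).
Σ = 16.187500. Dividing by the full population N = 72 gives P₁ = 0.2248.

0.2248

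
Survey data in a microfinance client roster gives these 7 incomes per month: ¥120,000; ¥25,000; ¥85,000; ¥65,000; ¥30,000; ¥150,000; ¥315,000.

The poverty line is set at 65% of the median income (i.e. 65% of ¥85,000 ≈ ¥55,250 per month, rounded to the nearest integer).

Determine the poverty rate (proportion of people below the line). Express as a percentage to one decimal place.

2 of the 7 people have income below ¥55,250.
H = 2/7 = 28.6%.

28.6%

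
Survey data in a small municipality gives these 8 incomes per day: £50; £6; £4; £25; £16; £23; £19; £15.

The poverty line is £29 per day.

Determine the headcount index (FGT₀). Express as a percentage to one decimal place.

87.5%

7 of the 8 people have income below £29.
H = 7/8 = 87.5%.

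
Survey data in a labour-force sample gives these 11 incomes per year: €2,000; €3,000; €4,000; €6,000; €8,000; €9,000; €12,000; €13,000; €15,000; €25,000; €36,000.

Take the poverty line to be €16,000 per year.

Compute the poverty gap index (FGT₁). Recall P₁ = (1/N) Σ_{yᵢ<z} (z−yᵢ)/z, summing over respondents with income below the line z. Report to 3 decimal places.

0.409

Incomes under z: €2,000, €3,000, €4,000, €6,000, €8,000, €9,000, €12,000, €13,000, €15,000 (q = 9 of N = 11).
Relative gaps: (16000−2000)/16000 = 0.8750; (16000−3000)/16000 = 0.8125; (16000−4000)/16000 = 0.7500; (16000−6000)/16000 = 0.6250; (16000−8000)/16000 = 0.5000; (16000−9000)/16000 = 0.4375; (16000−12000)/16000 = 0.2500; (16000−13000)/16000 = 0.1875; (16000−15000)/16000 = 0.0625.
Σ = 4.500000. Dividing by the full population N = 11 gives P₁ = 0.409.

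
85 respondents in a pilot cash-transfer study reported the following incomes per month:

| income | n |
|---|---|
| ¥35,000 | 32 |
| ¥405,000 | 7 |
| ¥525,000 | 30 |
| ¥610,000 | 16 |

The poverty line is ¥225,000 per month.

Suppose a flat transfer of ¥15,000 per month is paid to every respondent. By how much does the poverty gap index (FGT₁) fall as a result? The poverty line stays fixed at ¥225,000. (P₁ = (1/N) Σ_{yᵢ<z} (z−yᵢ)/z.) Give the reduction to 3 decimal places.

Before: below the line — 32×¥35,000; poverty gap index (FGT₁) = 0.31791.
After the ¥15,000 transfer: below the line — 32×¥50,000; poverty gap index (FGT₁) = 0.29281.
Reduction = 0.31791 − 0.29281 = 0.025.

0.025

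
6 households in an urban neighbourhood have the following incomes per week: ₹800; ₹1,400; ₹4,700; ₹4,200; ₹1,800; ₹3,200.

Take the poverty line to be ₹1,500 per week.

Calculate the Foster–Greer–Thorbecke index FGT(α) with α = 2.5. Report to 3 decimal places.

0.025

Below z: ₹800, ₹1,400 (q = 2 of N = 6).
Relative gaps: (1500−800)/1500 = 0.4667; (1500−1400)/1500 = 0.0667.
Raised to α = 2.5: 0.14877; 0.00115.
Sum = 0.149918; FGT(2.5) = 0.149918 / 6 = 0.025.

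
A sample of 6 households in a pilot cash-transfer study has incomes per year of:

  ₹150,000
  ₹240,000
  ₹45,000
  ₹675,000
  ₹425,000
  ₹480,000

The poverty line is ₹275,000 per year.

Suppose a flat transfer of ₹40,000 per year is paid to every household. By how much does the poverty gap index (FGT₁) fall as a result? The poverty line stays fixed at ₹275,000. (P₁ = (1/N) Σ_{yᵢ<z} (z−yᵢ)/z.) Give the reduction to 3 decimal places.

Before: below the line — ₹45,000, ₹150,000, ₹240,000; poverty gap index (FGT₁) = 0.23636.
After the ₹40,000 transfer: below the line — ₹85,000, ₹190,000; poverty gap index (FGT₁) = 0.16667.
Reduction = 0.23636 − 0.16667 = 0.070.

0.070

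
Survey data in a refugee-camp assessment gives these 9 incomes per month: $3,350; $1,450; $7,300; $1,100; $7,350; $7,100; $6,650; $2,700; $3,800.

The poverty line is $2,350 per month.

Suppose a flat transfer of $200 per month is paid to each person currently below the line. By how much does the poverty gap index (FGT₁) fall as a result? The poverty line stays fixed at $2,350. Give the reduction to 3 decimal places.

Before: below the line — $1,100, $1,450; poverty gap index (FGT₁) = 0.10165.
After the $200 transfer: below the line — $1,300, $1,650; poverty gap index (FGT₁) = 0.08274.
Reduction = 0.10165 − 0.08274 = 0.019.

0.019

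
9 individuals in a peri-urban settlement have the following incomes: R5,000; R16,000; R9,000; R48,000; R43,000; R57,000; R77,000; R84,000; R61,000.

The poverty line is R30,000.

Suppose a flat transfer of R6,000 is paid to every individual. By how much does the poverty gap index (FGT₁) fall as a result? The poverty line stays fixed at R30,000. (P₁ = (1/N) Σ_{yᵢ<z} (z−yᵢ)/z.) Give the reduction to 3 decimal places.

Before: below the line — R5,000, R9,000, R16,000; poverty gap index (FGT₁) = 0.22222.
After the R6,000 transfer: below the line — R11,000, R15,000, R22,000; poverty gap index (FGT₁) = 0.15556.
Reduction = 0.22222 − 0.15556 = 0.067.

0.067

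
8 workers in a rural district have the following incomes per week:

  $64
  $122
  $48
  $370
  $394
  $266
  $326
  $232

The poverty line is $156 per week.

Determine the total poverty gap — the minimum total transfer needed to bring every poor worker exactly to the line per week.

$234

Poor units: $48, $64, $122 (q = 3 of N = 8).
Individual gaps: 156−48 = 108; 156−64 = 92; 156−122 = 34.
Aggregate gap = $234.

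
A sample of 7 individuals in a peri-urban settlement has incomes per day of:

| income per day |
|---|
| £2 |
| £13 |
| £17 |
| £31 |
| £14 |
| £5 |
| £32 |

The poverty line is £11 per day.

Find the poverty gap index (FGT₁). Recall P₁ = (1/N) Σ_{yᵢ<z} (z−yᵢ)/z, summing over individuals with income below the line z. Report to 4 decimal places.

Poor units: £2, £5 (q = 2 of N = 7).
Gap ratios (z−y)/z: (11−2)/11 = 0.8182; (11−5)/11 = 0.5455.
Σ = 1.363636. Dividing by the full population N = 7 gives P₁ = 0.1948.

0.1948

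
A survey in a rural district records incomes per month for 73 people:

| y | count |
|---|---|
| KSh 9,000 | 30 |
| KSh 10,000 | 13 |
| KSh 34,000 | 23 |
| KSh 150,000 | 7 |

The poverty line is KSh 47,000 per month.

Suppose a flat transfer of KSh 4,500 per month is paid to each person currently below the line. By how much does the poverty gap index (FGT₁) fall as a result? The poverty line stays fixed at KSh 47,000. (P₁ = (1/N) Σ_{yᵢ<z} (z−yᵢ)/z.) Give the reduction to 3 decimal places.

0.087

Before: below the line — 30×KSh 9,000, 13×KSh 10,000, 23×KSh 34,000; poverty gap index (FGT₁) = 0.55960.
After the KSh 4,500 transfer: below the line — 30×KSh 13,500, 13×KSh 14,500, 23×KSh 38,500; poverty gap index (FGT₁) = 0.47304.
Reduction = 0.55960 − 0.47304 = 0.087.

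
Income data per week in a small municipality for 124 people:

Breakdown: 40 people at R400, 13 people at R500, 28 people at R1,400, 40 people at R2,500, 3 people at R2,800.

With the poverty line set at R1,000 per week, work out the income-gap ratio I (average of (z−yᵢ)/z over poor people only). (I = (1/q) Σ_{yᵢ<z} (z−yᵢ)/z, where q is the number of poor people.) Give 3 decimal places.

0.575

Incomes under z: 40×R400, 13×R500 (q = 53 of N = 124).
Shortfall ratios (z−y)/z: 0.6000 (×40), 0.5000 (×13); sum = 30.500000.
The income-gap ratio divides by q (the poor only): 30.500000 / 53 = 0.575.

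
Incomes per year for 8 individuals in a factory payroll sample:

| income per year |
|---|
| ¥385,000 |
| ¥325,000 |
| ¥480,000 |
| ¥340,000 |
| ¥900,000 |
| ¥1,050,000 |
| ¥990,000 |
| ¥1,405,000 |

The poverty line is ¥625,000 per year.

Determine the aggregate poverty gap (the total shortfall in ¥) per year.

Incomes under z: ¥325,000, ¥340,000, ¥385,000, ¥480,000 (q = 4 of N = 8).
Individual gaps: 625000−325000 = 300000; 625000−340000 = 285000; 625000−385000 = 240000; 625000−480000 = 145000.
Aggregate gap = ¥970,000.

¥970,000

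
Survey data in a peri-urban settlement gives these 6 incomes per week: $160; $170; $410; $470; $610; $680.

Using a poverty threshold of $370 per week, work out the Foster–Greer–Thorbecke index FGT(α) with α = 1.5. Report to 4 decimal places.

0.1375

Incomes under z: $160, $170 (q = 2 of N = 6).
Shortfall ratios: (370−160)/370 = 0.5676; (370−170)/370 = 0.5405.
Raised to α = 1.5: 0.42759; 0.39741.
Sum = 0.825002; FGT(1.5) = 0.825002 / 6 = 0.1375.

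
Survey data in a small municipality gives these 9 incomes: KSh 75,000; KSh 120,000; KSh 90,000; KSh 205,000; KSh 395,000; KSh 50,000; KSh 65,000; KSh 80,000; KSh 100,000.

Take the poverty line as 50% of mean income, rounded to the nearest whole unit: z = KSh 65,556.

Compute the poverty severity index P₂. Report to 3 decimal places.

0.006

Below the line: KSh 50,000, KSh 65,000 (q = 2 of N = 9).
Normalized shortfalls: (65556−50000)/65556 = 0.2373; (65556−65000)/65556 = 0.0085.
Squared: 0.0563; 0.0001.
Sum = 0.056380; P₂ = 0.056380 / 9 = 0.006.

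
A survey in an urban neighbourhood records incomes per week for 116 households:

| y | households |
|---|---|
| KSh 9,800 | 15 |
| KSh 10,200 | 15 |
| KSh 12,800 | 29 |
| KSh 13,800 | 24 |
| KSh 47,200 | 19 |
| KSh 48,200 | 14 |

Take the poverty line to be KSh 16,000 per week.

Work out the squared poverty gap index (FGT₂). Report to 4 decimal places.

0.0503

Below z: 15×KSh 9,800, 15×KSh 10,200, 29×KSh 12,800, 24×KSh 13,800 (q = 83 of N = 116).
Gap ratios (z−y)/z: (16000−9800)/16000 = 0.3875 (×15); (16000−10200)/16000 = 0.3625 (×15); (16000−12800)/16000 = 0.2000 (×29); (16000−13800)/16000 = 0.1375 (×24).
Squared: 0.1502 (×15); 0.1314 (×15); 0.0400 (×29); 0.0189 (×24).
Sum = 5.837188; P₂ = 5.837188 / 116 = 0.0503.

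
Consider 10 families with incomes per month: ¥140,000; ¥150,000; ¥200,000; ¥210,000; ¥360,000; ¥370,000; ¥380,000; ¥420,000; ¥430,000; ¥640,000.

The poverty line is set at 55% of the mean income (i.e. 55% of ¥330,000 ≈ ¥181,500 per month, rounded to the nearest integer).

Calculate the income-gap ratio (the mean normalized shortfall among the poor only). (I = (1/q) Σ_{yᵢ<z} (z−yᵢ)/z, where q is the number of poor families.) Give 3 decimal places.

Below z: ¥140,000, ¥150,000 (q = 2 of N = 10).
Shortfall ratios (z−y)/z: 0.2287, 0.1736; sum = 0.402204.
The income-gap ratio divides by q (the poor only): 0.402204 / 2 = 0.201.

0.201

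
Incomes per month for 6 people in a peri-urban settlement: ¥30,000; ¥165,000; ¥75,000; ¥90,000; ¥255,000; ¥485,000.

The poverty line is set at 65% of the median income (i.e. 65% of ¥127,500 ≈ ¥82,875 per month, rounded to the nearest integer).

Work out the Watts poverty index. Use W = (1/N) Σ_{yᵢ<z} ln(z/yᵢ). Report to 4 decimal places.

0.1860

Below z: ¥30,000, ¥75,000 (q = 2 of N = 6).
Log shortfalls: ln(82875/30000) = 1.0161; ln(82875/75000) = 0.0998.
W = 1.115981 / 6 = 0.1860.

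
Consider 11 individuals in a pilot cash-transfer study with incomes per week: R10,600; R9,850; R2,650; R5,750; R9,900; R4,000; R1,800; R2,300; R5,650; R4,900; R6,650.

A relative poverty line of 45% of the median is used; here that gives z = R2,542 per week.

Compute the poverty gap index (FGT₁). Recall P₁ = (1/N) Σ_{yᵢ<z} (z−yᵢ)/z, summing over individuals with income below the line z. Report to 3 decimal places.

Below the line: R1,800, R2,300 (q = 2 of N = 11).
Normalized shortfalls: (2542−1800)/2542 = 0.2919; (2542−2300)/2542 = 0.0952.
Sum of shortfalls = 0.387097; P₁ averages over all N: 0.387097 / 11 = 0.035.

0.035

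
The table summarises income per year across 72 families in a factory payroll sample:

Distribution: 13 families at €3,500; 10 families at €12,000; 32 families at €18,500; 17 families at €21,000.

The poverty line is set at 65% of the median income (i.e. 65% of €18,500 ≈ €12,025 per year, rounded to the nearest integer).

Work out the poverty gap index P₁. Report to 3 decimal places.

Incomes under z: 13×€3,500, 10×€12,000 (q = 23 of N = 72).
Gap ratios (z−y)/z: (12025−3500)/12025 = 0.7089 (×13); (12025−12000)/12025 = 0.0021 (×10).
Σ = 9.237006. Dividing by the full population N = 72 gives P₁ = 0.128.

0.128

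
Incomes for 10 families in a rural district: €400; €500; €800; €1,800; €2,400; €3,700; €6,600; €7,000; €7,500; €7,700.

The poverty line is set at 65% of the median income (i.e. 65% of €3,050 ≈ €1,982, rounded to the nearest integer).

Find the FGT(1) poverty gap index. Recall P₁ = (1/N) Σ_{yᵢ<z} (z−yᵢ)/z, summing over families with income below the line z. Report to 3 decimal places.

0.223

Below the line: €400, €500, €800, €1,800 (q = 4 of N = 10).
Relative gaps: (1982−400)/1982 = 0.7982; (1982−500)/1982 = 0.7477; (1982−800)/1982 = 0.5964; (1982−1800)/1982 = 0.0918.
Sum of shortfalls = 2.234107; P₁ averages over all N: 2.234107 / 10 = 0.223.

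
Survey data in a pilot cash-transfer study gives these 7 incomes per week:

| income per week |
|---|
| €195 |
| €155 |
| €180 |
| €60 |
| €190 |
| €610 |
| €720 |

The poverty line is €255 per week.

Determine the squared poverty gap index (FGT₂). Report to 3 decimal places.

Below z: €60, €155, €180, €190, €195 (q = 5 of N = 7).
Normalized shortfalls: (255−60)/255 = 0.7647; (255−155)/255 = 0.3922; (255−180)/255 = 0.2941; (255−190)/255 = 0.2549; (255−195)/255 = 0.2353.
Squared: 0.5848; 0.1538; 0.0865; 0.0650; 0.0554.
Sum = 0.945406; P₂ = 0.945406 / 7 = 0.135.

0.135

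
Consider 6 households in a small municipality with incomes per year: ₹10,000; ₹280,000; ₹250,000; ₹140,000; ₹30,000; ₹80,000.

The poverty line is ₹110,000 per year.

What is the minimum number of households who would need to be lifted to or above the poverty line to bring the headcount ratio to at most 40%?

3 of the 6 households are poor, so H = 3/6 = 0.500.
A headcount ratio of at most 40% allows at most ⌊0.40 × 6⌋ = 2 poor households.
So at least 3 − 2 = 1 must be lifted.

1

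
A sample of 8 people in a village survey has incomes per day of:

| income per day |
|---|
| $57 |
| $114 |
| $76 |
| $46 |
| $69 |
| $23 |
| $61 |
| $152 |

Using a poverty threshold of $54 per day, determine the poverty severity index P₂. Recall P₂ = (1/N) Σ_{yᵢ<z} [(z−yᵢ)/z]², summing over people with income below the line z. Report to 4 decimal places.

0.0439

Below z: $23, $46 (q = 2 of N = 8).
Relative gaps: (54−23)/54 = 0.5741; (54−46)/54 = 0.1481.
Squared: 0.3296; 0.0219.
Sum = 0.351509; P₂ = 0.351509 / 8 = 0.0439.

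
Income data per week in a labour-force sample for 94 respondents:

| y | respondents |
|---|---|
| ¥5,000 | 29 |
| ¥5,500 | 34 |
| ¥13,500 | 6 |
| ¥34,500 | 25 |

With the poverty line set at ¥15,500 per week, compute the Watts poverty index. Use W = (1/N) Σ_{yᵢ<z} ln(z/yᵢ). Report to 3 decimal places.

0.733

Incomes under z: 29×¥5,000, 34×¥5,500, 6×¥13,500 (q = 69 of N = 94).
Log shortfalls: ln(15500/5000) = 1.1314 (×29); ln(15500/5500) = 1.0361 (×34); ln(15500/13500) = 0.1382 (×6).
W = 68.866689 / 94 = 0.733.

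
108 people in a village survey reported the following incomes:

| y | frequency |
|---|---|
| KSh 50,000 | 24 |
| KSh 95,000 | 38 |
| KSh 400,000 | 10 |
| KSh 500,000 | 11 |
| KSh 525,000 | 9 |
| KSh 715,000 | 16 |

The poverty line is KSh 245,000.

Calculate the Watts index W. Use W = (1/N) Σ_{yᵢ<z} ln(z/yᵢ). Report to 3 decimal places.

0.687

Incomes under z: 24×KSh 50,000, 38×KSh 95,000 (q = 62 of N = 108).
Log shortfalls: ln(245000/50000) = 1.5892 (×24); ln(245000/95000) = 0.9474 (×38).
W = 74.142135 / 108 = 0.687.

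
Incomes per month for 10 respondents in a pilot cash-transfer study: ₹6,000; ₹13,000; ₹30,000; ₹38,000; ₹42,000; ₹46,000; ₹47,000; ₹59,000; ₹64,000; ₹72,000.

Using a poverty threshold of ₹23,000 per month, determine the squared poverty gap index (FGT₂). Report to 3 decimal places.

0.074

Below z: ₹6,000, ₹13,000 (q = 2 of N = 10).
Gap ratios (z−y)/z: (23000−6000)/23000 = 0.7391; (23000−13000)/23000 = 0.4348.
Squared: 0.5463; 0.1890.
Sum = 0.735350; P₂ = 0.735350 / 10 = 0.074.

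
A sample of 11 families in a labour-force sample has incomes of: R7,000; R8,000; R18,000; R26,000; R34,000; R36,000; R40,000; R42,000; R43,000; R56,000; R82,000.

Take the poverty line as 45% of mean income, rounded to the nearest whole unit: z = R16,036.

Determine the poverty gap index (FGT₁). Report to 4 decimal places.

Below z: R7,000, R8,000 (q = 2 of N = 11).
Gap ratios (z−y)/z: (16036−7000)/16036 = 0.5635; (16036−8000)/16036 = 0.5011.
Sum of shortfalls = 1.064605; P₁ averages over all N: 1.064605 / 11 = 0.0968.

0.0968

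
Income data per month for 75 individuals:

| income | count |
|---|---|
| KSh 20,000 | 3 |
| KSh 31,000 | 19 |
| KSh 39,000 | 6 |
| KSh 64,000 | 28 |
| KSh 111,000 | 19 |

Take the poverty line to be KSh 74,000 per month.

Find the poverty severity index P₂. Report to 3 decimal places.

Below z: 3×KSh 20,000, 19×KSh 31,000, 6×KSh 39,000, 28×KSh 64,000 (q = 56 of N = 75).
Normalized shortfalls: (74000−20000)/74000 = 0.7297 (×3); (74000−31000)/74000 = 0.5811 (×19); (74000−39000)/74000 = 0.4730 (×6); (74000−64000)/74000 = 0.1351 (×28).
Squared: 0.5325 (×3); 0.3377 (×19); 0.2237 (×6); 0.0183 (×28).
Sum = 9.866508; P₂ = 9.866508 / 75 = 0.132.

0.132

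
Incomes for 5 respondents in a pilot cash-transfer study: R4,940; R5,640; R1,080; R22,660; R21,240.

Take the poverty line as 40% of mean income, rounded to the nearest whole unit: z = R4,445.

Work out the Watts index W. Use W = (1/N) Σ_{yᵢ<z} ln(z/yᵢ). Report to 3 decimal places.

0.283

Below the line: R1,080 (q = 1 of N = 5).
Log shortfalls: ln(4445/1080) = 1.4148.
W = 1.414819 / 5 = 0.283.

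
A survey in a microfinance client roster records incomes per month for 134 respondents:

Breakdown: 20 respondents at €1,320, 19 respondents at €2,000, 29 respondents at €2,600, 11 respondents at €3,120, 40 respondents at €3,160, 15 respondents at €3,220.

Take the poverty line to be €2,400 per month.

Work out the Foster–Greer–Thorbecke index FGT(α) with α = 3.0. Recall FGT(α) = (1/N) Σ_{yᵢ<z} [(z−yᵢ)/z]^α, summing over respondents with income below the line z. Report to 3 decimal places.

Below z: 20×€1,320, 19×€2,000 (q = 39 of N = 134).
Shortfall ratios: (2400−1320)/2400 = 0.4500 (×20); (2400−2000)/2400 = 0.1667 (×19).
Raised to α = 3.0: 0.09113 (×20); 0.00463 (×19).
Sum = 1.910463; FGT(3.0) = 1.910463 / 134 = 0.014.

0.014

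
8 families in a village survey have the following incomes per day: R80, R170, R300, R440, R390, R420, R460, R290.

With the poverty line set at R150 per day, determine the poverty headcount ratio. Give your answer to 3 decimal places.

1 of the 8 families have income below R150.
H = 1/8 = 0.125.

0.125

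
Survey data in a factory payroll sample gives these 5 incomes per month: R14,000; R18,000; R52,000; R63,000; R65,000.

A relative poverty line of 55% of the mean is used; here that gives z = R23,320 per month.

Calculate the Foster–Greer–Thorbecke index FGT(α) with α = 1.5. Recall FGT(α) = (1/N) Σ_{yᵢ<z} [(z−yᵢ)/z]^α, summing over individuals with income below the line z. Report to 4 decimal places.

0.0723

Below the line: R14,000, R18,000 (q = 2 of N = 5).
Shortfall ratios: (23320−14000)/23320 = 0.3997; (23320−18000)/23320 = 0.2281.
Raised to α = 1.5: 0.25266; 0.10896.
Sum = 0.361619; FGT(1.5) = 0.361619 / 5 = 0.0723.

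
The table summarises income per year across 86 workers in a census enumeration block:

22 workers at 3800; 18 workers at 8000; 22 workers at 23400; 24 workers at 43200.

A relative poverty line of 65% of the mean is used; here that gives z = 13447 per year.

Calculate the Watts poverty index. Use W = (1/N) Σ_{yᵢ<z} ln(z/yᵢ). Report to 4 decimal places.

Below z: 22×3800, 18×8000 (q = 40 of N = 86).
ln(z/y) terms: ln(13447/3800) = 1.2638 (×22); ln(13447/8000) = 0.5193 (×18).
W = 37.150270 / 86 = 0.4320.

0.4320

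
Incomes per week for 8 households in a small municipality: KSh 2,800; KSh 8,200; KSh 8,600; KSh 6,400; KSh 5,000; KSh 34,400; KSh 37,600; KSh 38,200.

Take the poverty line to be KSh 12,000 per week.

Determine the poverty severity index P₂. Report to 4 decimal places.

Poor units: KSh 2,800, KSh 5,000, KSh 6,400, KSh 8,200, KSh 8,600 (q = 5 of N = 8).
Relative gaps: (12000−2800)/12000 = 0.7667; (12000−5000)/12000 = 0.5833; (12000−6400)/12000 = 0.4667; (12000−8200)/12000 = 0.3167; (12000−8600)/12000 = 0.2833.
Squared: 0.5878; 0.3403; 0.2178; 0.1003; 0.0803.
Sum = 1.326389; P₂ = 1.326389 / 8 = 0.1658.

0.1658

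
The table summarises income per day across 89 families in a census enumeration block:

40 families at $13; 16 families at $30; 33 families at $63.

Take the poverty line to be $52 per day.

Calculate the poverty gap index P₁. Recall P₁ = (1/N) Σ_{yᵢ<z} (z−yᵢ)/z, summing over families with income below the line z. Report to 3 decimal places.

Poor units: 40×$13, 16×$30 (q = 56 of N = 89).
Normalized shortfalls: (52−13)/52 = 0.7500 (×40); (52−30)/52 = 0.4231 (×16).
Σ = 36.769231. Dividing by the full population N = 89 gives P₁ = 0.413.

0.413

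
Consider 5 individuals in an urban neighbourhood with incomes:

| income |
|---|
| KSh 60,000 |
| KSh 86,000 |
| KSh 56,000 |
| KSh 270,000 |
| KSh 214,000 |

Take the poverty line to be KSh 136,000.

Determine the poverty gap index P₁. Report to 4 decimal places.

0.3029

Below the line: KSh 56,000, KSh 60,000, KSh 86,000 (q = 3 of N = 5).
Gap ratios (z−y)/z: (136000−56000)/136000 = 0.5882; (136000−60000)/136000 = 0.5588; (136000−86000)/136000 = 0.3676.
Σ = 1.514706. Dividing by the full population N = 5 gives P₁ = 0.3029.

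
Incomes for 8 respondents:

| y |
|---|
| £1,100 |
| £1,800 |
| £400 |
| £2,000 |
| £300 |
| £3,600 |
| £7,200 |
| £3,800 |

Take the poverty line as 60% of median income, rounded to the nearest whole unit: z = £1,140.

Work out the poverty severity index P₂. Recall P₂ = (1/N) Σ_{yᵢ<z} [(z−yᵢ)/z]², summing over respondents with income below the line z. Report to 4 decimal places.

0.1207

Poor units: £300, £400, £1,100 (q = 3 of N = 8).
Shortfall ratios: (1140−300)/1140 = 0.7368; (1140−400)/1140 = 0.6491; (1140−1100)/1140 = 0.0351.
Squared: 0.5429; 0.4214; 0.0012.
Sum = 0.965528; P₂ = 0.965528 / 8 = 0.1207.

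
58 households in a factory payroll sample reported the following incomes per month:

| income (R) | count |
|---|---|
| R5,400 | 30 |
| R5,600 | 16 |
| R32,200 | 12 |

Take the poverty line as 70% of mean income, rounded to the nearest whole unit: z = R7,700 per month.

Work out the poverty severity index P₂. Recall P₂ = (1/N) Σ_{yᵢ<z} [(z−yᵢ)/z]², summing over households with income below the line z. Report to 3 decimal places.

0.067

Incomes under z: 30×R5,400, 16×R5,600 (q = 46 of N = 58).
Relative gaps: (7700−5400)/7700 = 0.2987 (×30); (7700−5600)/7700 = 0.2727 (×16).
Squared: 0.0892 (×30); 0.0744 (×16).
Sum = 3.866757; P₂ = 3.866757 / 58 = 0.067.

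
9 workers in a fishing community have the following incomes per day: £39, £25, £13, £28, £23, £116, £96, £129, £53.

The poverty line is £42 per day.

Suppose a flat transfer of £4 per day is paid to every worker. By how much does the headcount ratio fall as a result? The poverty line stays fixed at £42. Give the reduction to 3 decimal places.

0.111

Before: below the line — £13, £23, £25, £28, £39; headcount ratio = 0.55556.
After the £4 transfer: below the line — £17, £27, £29, £32; headcount ratio = 0.44444.
Reduction = 0.55556 − 0.44444 = 0.111.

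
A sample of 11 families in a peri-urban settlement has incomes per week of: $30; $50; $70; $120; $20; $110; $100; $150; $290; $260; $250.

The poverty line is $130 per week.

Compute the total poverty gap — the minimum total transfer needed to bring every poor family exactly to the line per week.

Below the line: $20, $30, $50, $70, $100, $110, $120 (q = 7 of N = 11).
Individual gaps: 130−20 = 110; 130−30 = 100; 130−50 = 80; 130−70 = 60; 130−100 = 30; 130−110 = 20; 130−120 = 10.
Aggregate gap = $410.

$410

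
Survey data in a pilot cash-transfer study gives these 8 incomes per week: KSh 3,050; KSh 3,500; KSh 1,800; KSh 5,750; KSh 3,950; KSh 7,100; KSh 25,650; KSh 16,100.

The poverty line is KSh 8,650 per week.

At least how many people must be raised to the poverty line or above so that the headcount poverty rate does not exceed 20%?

5

Currently q = 6 of N = 8 are below the line (H = 0.750).
A headcount ratio of at most 20% allows at most ⌊0.20 × 8⌋ = 1 poor people.
So at least 6 − 1 = 5 must be lifted.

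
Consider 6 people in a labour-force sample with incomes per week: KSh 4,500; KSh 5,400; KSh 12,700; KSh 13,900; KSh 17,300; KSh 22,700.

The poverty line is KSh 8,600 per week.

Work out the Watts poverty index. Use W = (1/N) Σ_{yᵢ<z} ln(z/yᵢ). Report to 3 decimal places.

0.186

Incomes under z: KSh 4,500, KSh 5,400 (q = 2 of N = 6).
Log gaps: ln(8600/4500) = 0.6477; ln(8600/5400) = 0.4654.
W = 1.113048 / 6 = 0.186.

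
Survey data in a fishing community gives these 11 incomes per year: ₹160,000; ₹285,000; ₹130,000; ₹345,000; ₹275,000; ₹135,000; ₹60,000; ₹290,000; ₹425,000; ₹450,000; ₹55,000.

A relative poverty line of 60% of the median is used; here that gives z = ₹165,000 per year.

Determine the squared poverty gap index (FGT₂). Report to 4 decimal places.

Below z: ₹55,000, ₹60,000, ₹130,000, ₹135,000, ₹160,000 (q = 5 of N = 11).
Relative gaps: (165000−55000)/165000 = 0.6667; (165000−60000)/165000 = 0.6364; (165000−130000)/165000 = 0.2121; (165000−135000)/165000 = 0.1818; (165000−160000)/165000 = 0.0303.
Squared: 0.4444; 0.4050; 0.0450; 0.0331; 0.0009.
Sum = 0.928375; P₂ = 0.928375 / 11 = 0.0844.

0.0844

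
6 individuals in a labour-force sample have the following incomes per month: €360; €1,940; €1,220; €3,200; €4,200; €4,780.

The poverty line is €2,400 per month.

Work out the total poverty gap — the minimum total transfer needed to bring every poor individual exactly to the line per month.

Below the line: €360, €1,220, €1,940 (q = 3 of N = 6).
Individual gaps: 2400−360 = 2040; 2400−1220 = 1180; 2400−1940 = 460.
Aggregate gap = €3,680.

€3,680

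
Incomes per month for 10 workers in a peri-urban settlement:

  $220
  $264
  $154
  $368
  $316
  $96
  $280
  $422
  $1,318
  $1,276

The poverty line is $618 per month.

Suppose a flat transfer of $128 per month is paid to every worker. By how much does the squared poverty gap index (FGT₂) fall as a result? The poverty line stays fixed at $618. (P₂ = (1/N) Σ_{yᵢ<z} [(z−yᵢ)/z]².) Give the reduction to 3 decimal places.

0.155

Before: below the line — $96, $154, $220, $264, $280, $316, $368, $422; squared poverty gap index (FGT₂) = 0.28222.
After the $128 transfer: below the line — $224, $282, $348, $392, $408, $444, $496, $550; squared poverty gap index (FGT₂) = 0.12725.
Reduction = 0.28222 − 0.12725 = 0.155.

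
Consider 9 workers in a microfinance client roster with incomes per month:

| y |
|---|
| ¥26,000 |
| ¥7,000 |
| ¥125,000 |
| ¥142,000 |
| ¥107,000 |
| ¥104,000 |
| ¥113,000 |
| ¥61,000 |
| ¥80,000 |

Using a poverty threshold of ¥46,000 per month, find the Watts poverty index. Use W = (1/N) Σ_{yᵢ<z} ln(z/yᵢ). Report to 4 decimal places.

0.2726

Below the line: ¥7,000, ¥26,000 (q = 2 of N = 9).
Log gaps: ln(46000/7000) = 1.8827; ln(46000/26000) = 0.5705.
W = 2.453276 / 9 = 0.2726.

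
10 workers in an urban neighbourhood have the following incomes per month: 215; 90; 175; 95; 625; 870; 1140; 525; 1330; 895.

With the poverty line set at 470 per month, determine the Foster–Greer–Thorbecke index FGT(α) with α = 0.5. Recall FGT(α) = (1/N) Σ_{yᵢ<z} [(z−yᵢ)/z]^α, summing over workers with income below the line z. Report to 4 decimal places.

Below z: 90, 95, 175, 215 (q = 4 of N = 10).
Normalized shortfalls: (470−90)/470 = 0.8085; (470−95)/470 = 0.7979; (470−175)/470 = 0.6277; (470−215)/470 = 0.5426.
Raised to α = 0.5: 0.89917; 0.89324; 0.79225; 0.73658.
Sum = 3.321241; FGT(0.5) = 3.321241 / 10 = 0.3321.

0.3321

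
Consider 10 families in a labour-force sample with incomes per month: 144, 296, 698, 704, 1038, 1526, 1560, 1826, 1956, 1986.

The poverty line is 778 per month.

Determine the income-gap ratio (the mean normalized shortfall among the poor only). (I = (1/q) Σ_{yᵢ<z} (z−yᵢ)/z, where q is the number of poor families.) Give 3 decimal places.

0.408

Poor units: 144, 296, 698, 704 (q = 4 of N = 10).
Shortfall ratios (z−y)/z: 0.8149, 0.6195, 0.1028, 0.0951; sum = 1.632391.
I averages over the q = 4 poor units only: 1.632391 / 4 = 0.408.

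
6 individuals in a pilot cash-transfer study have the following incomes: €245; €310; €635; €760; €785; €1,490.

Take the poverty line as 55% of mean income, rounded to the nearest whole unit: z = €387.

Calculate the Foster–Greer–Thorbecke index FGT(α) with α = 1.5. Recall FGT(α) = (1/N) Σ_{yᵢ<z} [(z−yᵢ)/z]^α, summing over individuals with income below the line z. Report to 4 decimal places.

Poor units: €245, €310 (q = 2 of N = 6).
Gap ratios (z−y)/z: (387−245)/387 = 0.3669; (387−310)/387 = 0.1990.
Raised to α = 1.5: 0.22226; 0.08875.
Sum = 0.311013; FGT(1.5) = 0.311013 / 6 = 0.0518.

0.0518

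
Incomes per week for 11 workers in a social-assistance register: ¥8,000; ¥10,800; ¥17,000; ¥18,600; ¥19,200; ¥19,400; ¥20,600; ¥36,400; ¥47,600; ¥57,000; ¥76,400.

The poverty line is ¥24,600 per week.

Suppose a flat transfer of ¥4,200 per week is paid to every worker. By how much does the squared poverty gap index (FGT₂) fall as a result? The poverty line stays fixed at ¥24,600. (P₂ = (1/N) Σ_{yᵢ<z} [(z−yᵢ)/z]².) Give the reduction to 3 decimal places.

Before: below the line — ¥8,000, ¥10,800, ¥17,000, ¥18,600, ¥19,200, ¥19,400, ¥20,600; squared poverty gap index (FGT₂) = 0.09494.
After the ¥4,200 transfer: below the line — ¥12,200, ¥15,000, ¥21,200, ¥22,800, ¥23,400, ¥23,600; squared poverty gap index (FGT₂) = 0.03953.
Reduction = 0.09494 − 0.03953 = 0.055.

0.055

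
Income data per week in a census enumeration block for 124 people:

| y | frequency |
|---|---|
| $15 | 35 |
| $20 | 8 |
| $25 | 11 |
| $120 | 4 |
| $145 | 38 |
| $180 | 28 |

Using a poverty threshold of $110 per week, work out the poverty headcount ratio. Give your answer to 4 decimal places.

54 of the 124 people have income below $110.
H = 54/124 = 0.4355.

0.4355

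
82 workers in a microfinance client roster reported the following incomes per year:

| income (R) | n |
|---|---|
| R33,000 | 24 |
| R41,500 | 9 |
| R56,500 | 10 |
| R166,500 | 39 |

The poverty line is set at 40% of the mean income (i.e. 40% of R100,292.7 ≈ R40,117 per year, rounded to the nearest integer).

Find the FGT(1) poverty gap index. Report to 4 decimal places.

0.0519

Below z: 24×R33,000 (q = 24 of N = 82).
Relative gaps: (40117−33000)/40117 = 0.1774 (×24).
Σ = 4.257746. Dividing by the full population N = 82 gives P₁ = 0.0519.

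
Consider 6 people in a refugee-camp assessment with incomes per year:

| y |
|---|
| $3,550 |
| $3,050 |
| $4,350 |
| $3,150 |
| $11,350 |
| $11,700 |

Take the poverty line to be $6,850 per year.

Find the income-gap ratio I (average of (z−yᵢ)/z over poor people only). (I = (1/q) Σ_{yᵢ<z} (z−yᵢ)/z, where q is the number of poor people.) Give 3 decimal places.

0.485

Poor units: $3,050, $3,150, $3,550, $4,350 (q = 4 of N = 6).
Relative gaps: 0.5547, 0.5401, 0.4818, 0.3650; sum = 1.941606.
I averages over the q = 4 poor units only: 1.941606 / 4 = 0.485.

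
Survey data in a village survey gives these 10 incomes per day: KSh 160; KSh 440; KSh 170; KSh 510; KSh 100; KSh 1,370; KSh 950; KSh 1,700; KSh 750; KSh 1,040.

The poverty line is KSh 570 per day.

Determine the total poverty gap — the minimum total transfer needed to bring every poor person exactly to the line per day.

KSh 1,470

Below the line: KSh 100, KSh 160, KSh 170, KSh 440, KSh 510 (q = 5 of N = 10).
Individual gaps: 570−100 = 470; 570−160 = 410; 570−170 = 400; 570−440 = 130; 570−510 = 60.
Aggregate gap = KSh 1,470.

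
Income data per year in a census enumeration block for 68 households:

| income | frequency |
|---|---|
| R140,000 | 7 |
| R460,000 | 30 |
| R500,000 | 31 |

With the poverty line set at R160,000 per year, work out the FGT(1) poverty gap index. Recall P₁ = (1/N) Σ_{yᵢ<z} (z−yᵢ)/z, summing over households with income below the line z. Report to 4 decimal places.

Below z: 7×R140,000 (q = 7 of N = 68).
Relative gaps: (160000−140000)/160000 = 0.1250 (×7).
Sum of shortfalls = 0.875000; P₁ averages over all N: 0.875000 / 68 = 0.0129.

0.0129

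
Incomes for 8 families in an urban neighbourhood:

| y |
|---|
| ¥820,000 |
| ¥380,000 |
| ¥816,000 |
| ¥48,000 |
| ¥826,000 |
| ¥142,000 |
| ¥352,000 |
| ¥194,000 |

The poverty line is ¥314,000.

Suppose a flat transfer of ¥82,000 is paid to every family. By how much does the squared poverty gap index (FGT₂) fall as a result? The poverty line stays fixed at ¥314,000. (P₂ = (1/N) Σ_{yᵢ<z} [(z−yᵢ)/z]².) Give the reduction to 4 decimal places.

0.0904

Before: below the line — ¥48,000, ¥142,000, ¥194,000; squared poverty gap index (FGT₂) = 0.145467.
After the ¥82,000 transfer: below the line — ¥130,000, ¥224,000, ¥276,000; squared poverty gap index (FGT₂) = 0.055023.
Reduction = 0.145467 − 0.055023 = 0.0904.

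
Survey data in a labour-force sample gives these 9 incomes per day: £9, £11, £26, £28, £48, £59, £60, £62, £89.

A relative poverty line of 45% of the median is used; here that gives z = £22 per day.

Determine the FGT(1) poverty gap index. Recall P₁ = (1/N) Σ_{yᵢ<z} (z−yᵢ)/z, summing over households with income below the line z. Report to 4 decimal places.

Incomes under z: £9, £11 (q = 2 of N = 9).
Relative gaps: (22−9)/22 = 0.5909; (22−11)/22 = 0.5000.
Sum of shortfalls = 1.090909; P₁ averages over all N: 1.090909 / 9 = 0.1212.

0.1212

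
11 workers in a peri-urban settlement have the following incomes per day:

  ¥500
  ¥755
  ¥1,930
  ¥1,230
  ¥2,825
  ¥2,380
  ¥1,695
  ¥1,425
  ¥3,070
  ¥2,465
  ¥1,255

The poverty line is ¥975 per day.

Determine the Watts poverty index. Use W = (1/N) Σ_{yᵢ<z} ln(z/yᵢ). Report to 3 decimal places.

Below z: ¥500, ¥755 (q = 2 of N = 11).
Log gaps: ln(975/500) = 0.6678; ln(975/755) = 0.2557.
W = 0.923549 / 11 = 0.084.

0.084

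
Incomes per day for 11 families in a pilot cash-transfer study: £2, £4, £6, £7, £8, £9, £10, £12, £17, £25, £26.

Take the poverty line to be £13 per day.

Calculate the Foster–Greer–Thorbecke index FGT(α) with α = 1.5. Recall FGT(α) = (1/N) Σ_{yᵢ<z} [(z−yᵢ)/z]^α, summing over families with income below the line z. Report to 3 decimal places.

Poor units: £2, £4, £6, £7, £8, £9, £10, £12 (q = 8 of N = 11).
Normalized shortfalls: (13−2)/13 = 0.8462; (13−4)/13 = 0.6923; (13−6)/13 = 0.5385; (13−7)/13 = 0.4615; (13−8)/13 = 0.3846; (13−9)/13 = 0.3077; (13−10)/13 = 0.2308; (13−12)/13 = 0.0769.
Raised to α = 1.5: 0.77835; 0.57603; 0.39512; 0.31355; 0.23853; 0.17068; 0.11086; 0.02133.
Sum = 2.604457; FGT(1.5) = 2.604457 / 11 = 0.237.

0.237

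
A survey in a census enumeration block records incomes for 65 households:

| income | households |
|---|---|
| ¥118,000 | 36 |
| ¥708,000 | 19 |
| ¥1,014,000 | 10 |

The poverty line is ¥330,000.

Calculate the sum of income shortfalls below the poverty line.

Below the line: 36×¥118,000 (q = 36 of N = 65).
Individual gaps: 36×(330000−118000) = 7632000.
Aggregate gap = ¥7,632,000.

¥7,632,000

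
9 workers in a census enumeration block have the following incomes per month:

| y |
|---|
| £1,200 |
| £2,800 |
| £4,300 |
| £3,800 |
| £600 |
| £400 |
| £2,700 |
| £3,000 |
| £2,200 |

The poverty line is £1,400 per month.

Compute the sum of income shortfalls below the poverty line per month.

£2,000

Below z: £400, £600, £1,200 (q = 3 of N = 9).
Individual gaps: 1400−400 = 1000; 1400−600 = 800; 1400−1200 = 200.
Aggregate gap = £2,000.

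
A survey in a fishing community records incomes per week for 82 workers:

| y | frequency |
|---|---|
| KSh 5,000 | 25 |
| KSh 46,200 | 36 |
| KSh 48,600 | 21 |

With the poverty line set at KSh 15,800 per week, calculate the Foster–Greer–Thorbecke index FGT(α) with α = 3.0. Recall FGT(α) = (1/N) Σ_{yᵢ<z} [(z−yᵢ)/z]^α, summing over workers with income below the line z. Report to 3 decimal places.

Below z: 25×KSh 5,000 (q = 25 of N = 82).
Gap ratios (z−y)/z: (15800−5000)/15800 = 0.6835 (×25).
Raised to α = 3.0: 0.31937 (×25).
Sum = 7.984358; FGT(3.0) = 7.984358 / 82 = 0.097.

0.097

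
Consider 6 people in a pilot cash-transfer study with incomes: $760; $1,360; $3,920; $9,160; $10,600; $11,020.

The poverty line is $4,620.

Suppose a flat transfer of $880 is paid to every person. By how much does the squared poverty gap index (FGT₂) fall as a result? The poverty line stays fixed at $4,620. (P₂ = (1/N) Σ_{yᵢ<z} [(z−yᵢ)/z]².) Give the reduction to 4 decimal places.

Before: below the line — $760, $1,360, $3,920; squared poverty gap index (FGT₂) = 0.203154.
After the $880 transfer: below the line — $1,640, $2,240; squared poverty gap index (FGT₂) = 0.113572.
Reduction = 0.203154 − 0.113572 = 0.0896.

0.0896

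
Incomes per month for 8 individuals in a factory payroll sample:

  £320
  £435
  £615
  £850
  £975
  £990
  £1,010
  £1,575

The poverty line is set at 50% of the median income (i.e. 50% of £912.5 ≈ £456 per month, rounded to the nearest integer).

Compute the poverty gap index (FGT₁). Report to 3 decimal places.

Below the line: £320, £435 (q = 2 of N = 8).
Normalized shortfalls: (456−320)/456 = 0.2982; (456−435)/456 = 0.0461.
Sum of shortfalls = 0.344298; P₁ averages over all N: 0.344298 / 8 = 0.043.

0.043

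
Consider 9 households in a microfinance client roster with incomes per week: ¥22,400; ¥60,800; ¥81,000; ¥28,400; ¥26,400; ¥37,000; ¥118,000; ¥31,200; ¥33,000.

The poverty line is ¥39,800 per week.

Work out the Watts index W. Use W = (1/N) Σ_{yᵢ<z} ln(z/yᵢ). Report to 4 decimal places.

Poor units: ¥22,400, ¥26,400, ¥28,400, ¥31,200, ¥33,000, ¥37,000 (q = 6 of N = 9).
Log gaps: ln(39800/22400) = 0.5748; ln(39800/26400) = 0.4105; ln(39800/28400) = 0.3375; ln(39800/31200) = 0.2434; ln(39800/33000) = 0.1874; ln(39800/37000) = 0.0729.
W = 1.826544 / 9 = 0.2029.

0.2029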